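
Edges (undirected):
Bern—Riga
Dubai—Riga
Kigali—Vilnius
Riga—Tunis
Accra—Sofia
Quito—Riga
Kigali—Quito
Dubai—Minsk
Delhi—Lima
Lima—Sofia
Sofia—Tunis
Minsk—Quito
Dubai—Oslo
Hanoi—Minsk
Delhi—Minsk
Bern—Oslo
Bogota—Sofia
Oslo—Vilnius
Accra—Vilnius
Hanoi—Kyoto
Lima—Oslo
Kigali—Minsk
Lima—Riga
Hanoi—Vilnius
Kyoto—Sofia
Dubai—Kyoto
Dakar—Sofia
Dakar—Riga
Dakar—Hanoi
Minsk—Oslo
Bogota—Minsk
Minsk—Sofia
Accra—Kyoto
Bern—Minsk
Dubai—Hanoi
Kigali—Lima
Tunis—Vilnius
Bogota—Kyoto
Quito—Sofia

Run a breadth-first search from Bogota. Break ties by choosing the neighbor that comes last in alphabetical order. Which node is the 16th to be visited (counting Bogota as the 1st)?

Vilnius

Visit Bogota; enqueue Sofia, Minsk, Kyoto → queue [Sofia, Minsk, Kyoto]
Visit Sofia; enqueue Tunis, Quito, Lima, Dakar, Accra → queue [Minsk, Kyoto, Tunis, Quito, Lima, Dakar, Accra]
Visit Minsk; enqueue Oslo, Kigali, Hanoi, Dubai, Delhi, Bern → queue [Kyoto, Tunis, Quito, Lima, Dakar, Accra, Oslo, Kigali, Hanoi, Dubai, Delhi, Bern]
Visit Kyoto → queue [Tunis, Quito, Lima, Dakar, Accra, Oslo, Kigali, Hanoi, Dubai, Delhi, Bern]
Visit Tunis; enqueue Vilnius, Riga → queue [Quito, Lima, Dakar, Accra, Oslo, Kigali, Hanoi, Dubai, Delhi, Bern, Vilnius, Riga]
Visit Quito → queue [Lima, Dakar, Accra, Oslo, Kigali, Hanoi, Dubai, Delhi, Bern, Vilnius, Riga]
Visit Lima → queue [Dakar, Accra, Oslo, Kigali, Hanoi, Dubai, Delhi, Bern, Vilnius, Riga]
Visit Dakar → queue [Accra, Oslo, Kigali, Hanoi, Dubai, Delhi, Bern, Vilnius, Riga]
Visit Accra → queue [Oslo, Kigali, Hanoi, Dubai, Delhi, Bern, Vilnius, Riga]
Visit Oslo → queue [Kigali, Hanoi, Dubai, Delhi, Bern, Vilnius, Riga]
Visit Kigali → queue [Hanoi, Dubai, Delhi, Bern, Vilnius, Riga]
Visit Hanoi → queue [Dubai, Delhi, Bern, Vilnius, Riga]
Visit Dubai → queue [Delhi, Bern, Vilnius, Riga]
Visit Delhi → queue [Bern, Vilnius, Riga]
Visit Bern → queue [Vilnius, Riga]
Visit Vilnius → queue [Riga]
Visit Riga → queue []

Visit order: Bogota, Sofia, Minsk, Kyoto, Tunis, Quito, Lima, Dakar, Accra, Oslo, Kigali, Hanoi, Dubai, Delhi, Bern, Vilnius, Riga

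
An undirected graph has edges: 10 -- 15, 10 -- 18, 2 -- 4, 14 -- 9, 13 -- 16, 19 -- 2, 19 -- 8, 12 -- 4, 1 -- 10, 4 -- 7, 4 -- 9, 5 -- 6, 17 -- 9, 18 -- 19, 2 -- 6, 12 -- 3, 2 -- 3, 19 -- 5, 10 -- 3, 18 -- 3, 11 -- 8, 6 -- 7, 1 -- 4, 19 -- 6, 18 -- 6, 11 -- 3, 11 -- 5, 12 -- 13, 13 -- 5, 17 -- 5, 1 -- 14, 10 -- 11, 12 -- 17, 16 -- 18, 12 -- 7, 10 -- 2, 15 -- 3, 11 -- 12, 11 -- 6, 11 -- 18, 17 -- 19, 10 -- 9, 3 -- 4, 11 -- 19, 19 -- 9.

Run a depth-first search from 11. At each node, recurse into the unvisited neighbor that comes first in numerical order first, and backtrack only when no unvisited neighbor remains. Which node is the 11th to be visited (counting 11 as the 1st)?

6

Visit 11
11 → 3
3 → 2
2 → 4
4 → 1
1 → 10
10 → 9
9 → 14
9 → 17
17 → 5
5 → 6
6 → 7
7 → 12
12 → 13
13 → 16
16 → 18
18 → 19
19 → 8
10 → 15

Visit order: 11, 3, 2, 4, 1, 10, 9, 14, 17, 5, 6, 7, 12, 13, 16, 18, 19, 8, 15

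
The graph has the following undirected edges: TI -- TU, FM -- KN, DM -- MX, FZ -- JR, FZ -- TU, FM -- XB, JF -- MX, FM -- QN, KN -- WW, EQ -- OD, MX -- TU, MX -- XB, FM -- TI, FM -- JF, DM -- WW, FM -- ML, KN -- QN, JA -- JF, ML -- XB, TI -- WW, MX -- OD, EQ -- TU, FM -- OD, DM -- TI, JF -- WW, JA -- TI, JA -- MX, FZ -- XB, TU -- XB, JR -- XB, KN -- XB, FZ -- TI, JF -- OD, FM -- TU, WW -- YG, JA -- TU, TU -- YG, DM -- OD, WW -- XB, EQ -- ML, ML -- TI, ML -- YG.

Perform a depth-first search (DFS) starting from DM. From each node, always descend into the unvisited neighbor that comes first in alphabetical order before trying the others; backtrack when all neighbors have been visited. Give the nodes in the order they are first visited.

DM, MX, JA, JF, FM, KN, QN, WW, TI, FZ, JR, XB, ML, EQ, OD, TU, YG

Visit DM
DM → MX
MX → JA
JA → JF
JF → FM
FM → KN
KN → QN
KN → WW
WW → TI
TI → FZ
FZ → JR
JR → XB
XB → ML
ML → EQ
EQ → OD
EQ → TU
TU → YG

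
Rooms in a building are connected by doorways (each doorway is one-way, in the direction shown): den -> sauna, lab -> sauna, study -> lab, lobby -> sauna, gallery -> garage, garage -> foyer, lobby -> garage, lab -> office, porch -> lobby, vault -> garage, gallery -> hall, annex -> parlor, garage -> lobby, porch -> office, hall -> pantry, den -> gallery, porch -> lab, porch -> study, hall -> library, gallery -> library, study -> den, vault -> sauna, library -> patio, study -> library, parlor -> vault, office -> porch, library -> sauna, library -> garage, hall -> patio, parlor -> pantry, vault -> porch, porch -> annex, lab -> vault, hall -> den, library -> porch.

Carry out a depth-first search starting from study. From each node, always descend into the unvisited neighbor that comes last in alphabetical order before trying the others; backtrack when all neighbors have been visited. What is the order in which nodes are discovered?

Visit study
study → library
library → sauna
library → porch
porch → office
porch → lobby
lobby → garage
garage → foyer
porch → lab
lab → vault
porch → annex
annex → parlor
parlor → pantry
library → patio
study → den
den → gallery
gallery → hall

study library sauna porch office lobby garage foyer lab vault annex parlor pantry patio den gallery hall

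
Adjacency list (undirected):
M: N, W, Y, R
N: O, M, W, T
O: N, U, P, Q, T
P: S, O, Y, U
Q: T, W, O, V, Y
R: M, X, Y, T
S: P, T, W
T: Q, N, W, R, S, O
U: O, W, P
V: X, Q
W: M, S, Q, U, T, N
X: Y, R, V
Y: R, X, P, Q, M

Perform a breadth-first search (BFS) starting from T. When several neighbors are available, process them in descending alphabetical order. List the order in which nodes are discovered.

T -> W -> S -> R -> Q -> O -> N -> U -> M -> P -> Y -> X -> V

Visit T; enqueue W, S, R, Q, O, N → queue [W, S, R, Q, O, N]
Visit W; enqueue U, M → queue [S, R, Q, O, N, U, M]
Visit S; enqueue P → queue [R, Q, O, N, U, M, P]
Visit R; enqueue Y, X → queue [Q, O, N, U, M, P, Y, X]
Visit Q; enqueue V → queue [O, N, U, M, P, Y, X, V]
Visit O → queue [N, U, M, P, Y, X, V]
Visit N → queue [U, M, P, Y, X, V]
Visit U → queue [M, P, Y, X, V]
Visit M → queue [P, Y, X, V]
Visit P → queue [Y, X, V]
Visit Y → queue [X, V]
Visit X → queue [V]
Visit V → queue []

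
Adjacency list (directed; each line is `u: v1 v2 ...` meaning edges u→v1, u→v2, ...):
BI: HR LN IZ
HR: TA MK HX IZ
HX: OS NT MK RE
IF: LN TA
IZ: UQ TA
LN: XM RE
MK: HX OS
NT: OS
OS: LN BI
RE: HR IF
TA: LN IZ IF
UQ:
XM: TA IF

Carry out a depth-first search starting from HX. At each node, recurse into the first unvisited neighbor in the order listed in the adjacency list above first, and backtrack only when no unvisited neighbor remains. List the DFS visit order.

Visit HX
HX → OS
OS → LN
LN → XM
XM → TA
TA → IZ
IZ → UQ
TA → IF
LN → RE
RE → HR
HR → MK
OS → BI
HX → NT

HX → OS → LN → XM → TA → IZ → UQ → IF → RE → HR → MK → BI → NT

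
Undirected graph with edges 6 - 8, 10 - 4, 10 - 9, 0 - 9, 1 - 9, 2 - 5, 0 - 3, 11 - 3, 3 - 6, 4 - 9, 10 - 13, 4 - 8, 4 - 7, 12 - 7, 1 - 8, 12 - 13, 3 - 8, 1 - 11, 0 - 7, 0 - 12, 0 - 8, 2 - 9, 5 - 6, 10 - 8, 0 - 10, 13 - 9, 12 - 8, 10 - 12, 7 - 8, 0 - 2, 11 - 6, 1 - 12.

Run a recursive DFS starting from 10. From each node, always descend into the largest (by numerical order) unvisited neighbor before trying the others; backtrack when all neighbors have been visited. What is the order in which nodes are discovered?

10 13 12 8 7 4 9 2 5 6 11 3 0 1

Visit 10
10 → 13
13 → 12
12 → 8
8 → 7
7 → 4
4 → 9
9 → 2
2 → 5
5 → 6
6 → 11
11 → 3
3 → 0
11 → 1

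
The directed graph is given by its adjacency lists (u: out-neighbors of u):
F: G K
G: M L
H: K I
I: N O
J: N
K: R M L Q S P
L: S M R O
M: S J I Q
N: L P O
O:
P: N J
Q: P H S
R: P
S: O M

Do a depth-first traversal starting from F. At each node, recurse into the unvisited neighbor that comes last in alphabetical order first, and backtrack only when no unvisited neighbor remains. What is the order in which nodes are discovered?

F, K, S, O, M, Q, P, N, L, R, J, H, I, G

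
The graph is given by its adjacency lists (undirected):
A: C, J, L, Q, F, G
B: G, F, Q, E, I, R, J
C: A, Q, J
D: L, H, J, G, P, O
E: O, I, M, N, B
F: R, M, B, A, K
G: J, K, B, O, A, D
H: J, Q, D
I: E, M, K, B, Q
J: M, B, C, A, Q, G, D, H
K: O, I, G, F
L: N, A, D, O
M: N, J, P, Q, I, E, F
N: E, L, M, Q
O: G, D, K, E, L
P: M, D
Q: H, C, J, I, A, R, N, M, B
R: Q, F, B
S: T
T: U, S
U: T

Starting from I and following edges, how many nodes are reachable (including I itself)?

18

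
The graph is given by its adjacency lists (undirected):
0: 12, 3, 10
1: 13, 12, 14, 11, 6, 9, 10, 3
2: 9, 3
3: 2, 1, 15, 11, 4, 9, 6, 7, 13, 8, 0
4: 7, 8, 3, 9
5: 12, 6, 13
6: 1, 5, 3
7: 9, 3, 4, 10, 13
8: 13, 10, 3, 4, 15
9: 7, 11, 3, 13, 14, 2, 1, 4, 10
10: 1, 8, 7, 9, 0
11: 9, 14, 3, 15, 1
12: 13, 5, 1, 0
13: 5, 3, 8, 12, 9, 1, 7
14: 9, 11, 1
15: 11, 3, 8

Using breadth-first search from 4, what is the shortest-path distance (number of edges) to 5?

3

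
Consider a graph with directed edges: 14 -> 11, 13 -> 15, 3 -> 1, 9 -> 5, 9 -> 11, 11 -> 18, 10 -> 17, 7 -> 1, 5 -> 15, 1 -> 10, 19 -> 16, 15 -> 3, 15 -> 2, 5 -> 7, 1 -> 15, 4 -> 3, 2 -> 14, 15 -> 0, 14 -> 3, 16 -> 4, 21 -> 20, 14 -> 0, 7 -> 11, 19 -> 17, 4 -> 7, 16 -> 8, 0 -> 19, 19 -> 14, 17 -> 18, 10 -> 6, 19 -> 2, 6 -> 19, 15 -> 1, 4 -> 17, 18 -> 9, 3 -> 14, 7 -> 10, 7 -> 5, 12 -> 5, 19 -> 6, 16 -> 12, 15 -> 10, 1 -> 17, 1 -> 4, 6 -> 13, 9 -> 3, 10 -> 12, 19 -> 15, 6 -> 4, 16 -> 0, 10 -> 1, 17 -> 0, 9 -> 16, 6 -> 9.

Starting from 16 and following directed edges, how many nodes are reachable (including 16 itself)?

20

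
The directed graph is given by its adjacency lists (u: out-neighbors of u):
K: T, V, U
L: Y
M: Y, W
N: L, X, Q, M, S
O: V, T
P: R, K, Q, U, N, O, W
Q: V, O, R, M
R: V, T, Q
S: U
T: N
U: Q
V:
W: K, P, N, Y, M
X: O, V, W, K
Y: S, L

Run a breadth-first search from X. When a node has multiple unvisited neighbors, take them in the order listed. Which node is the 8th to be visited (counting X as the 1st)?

N

Visit X; enqueue O, V, W, K → queue [O, V, W, K]
Visit O; enqueue T → queue [V, W, K, T]
Visit V → queue [W, K, T]
Visit W; enqueue P, N, Y, M → queue [K, T, P, N, Y, M]
Visit K; enqueue U → queue [T, P, N, Y, M, U]
Visit T → queue [P, N, Y, M, U]
Visit P; enqueue R, Q → queue [N, Y, M, U, R, Q]
Visit N; enqueue L, S → queue [Y, M, U, R, Q, L, S]
Visit Y → queue [M, U, R, Q, L, S]
Visit M → queue [U, R, Q, L, S]
Visit U → queue [R, Q, L, S]
Visit R → queue [Q, L, S]
Visit Q → queue [L, S]
Visit L → queue [S]
Visit S → queue []

Visit order: X, O, V, W, K, T, P, N, Y, M, U, R, Q, L, S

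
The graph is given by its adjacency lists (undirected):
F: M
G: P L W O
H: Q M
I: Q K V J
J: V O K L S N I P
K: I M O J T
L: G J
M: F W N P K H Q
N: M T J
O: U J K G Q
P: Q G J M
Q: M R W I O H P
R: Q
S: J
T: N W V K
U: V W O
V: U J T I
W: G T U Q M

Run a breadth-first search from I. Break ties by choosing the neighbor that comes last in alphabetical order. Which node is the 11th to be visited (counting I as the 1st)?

Visit I; enqueue V, Q, K, J → queue [V, Q, K, J]
Visit V; enqueue U, T → queue [Q, K, J, U, T]
Visit Q; enqueue W, R, P, O, M, H → queue [K, J, U, T, W, R, P, O, M, H]
Visit K → queue [J, U, T, W, R, P, O, M, H]
Visit J; enqueue S, N, L → queue [U, T, W, R, P, O, M, H, S, N, L]
Visit U → queue [T, W, R, P, O, M, H, S, N, L]
Visit T → queue [W, R, P, O, M, H, S, N, L]
Visit W; enqueue G → queue [R, P, O, M, H, S, N, L, G]
Visit R → queue [P, O, M, H, S, N, L, G]
Visit P → queue [O, M, H, S, N, L, G]
Visit O → queue [M, H, S, N, L, G]
Visit M; enqueue F → queue [H, S, N, L, G, F]
Visit H → queue [S, N, L, G, F]
Visit S → queue [N, L, G, F]
Visit N → queue [L, G, F]
Visit L → queue [G, F]
Visit G → queue [F]
Visit F → queue []

Visit order: I, V, Q, K, J, U, T, W, R, P, O, M, H, S, N, L, G, F

O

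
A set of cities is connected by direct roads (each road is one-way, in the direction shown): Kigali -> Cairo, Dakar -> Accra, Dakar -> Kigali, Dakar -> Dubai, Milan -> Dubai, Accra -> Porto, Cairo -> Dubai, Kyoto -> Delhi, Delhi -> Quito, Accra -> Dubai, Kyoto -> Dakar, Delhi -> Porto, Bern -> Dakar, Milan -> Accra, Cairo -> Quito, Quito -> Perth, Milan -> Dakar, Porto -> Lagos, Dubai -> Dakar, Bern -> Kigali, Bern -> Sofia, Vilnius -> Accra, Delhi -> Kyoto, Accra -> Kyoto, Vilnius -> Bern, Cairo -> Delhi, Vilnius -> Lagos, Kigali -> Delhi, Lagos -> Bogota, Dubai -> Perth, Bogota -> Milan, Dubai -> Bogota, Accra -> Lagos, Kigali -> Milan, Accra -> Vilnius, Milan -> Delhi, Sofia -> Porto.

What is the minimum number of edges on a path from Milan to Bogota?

Level 0: Milan
Level 1: Accra, Dakar, Delhi, Dubai
Level 2: Bogota, Kigali, Kyoto, Lagos, Perth, Porto, Quito, Vilnius
Level 3: Bern, Cairo
Level 4: Sofia
Bogota first appears at level 2.

2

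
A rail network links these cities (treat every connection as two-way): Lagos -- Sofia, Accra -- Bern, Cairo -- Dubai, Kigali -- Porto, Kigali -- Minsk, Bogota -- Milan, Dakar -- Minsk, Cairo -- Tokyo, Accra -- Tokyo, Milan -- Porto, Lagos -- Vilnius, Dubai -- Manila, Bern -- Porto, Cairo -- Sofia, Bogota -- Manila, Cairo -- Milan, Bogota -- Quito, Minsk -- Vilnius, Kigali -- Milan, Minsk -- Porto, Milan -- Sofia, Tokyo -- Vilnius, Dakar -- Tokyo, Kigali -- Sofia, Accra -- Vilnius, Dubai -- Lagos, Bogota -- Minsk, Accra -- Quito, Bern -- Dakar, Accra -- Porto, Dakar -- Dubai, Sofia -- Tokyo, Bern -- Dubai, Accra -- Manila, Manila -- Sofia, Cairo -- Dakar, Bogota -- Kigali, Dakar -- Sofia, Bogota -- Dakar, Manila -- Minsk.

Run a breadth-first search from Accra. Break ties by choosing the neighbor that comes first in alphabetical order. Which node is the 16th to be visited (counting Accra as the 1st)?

Lagos

Visit Accra; enqueue Bern, Manila, Porto, Quito, Tokyo, Vilnius → queue [Bern, Manila, Porto, Quito, Tokyo, Vilnius]
Visit Bern; enqueue Dakar, Dubai → queue [Manila, Porto, Quito, Tokyo, Vilnius, Dakar, Dubai]
Visit Manila; enqueue Bogota, Minsk, Sofia → queue [Porto, Quito, Tokyo, Vilnius, Dakar, Dubai, Bogota, Minsk, Sofia]
Visit Porto; enqueue Kigali, Milan → queue [Quito, Tokyo, Vilnius, Dakar, Dubai, Bogota, Minsk, Sofia, Kigali, Milan]
Visit Quito → queue [Tokyo, Vilnius, Dakar, Dubai, Bogota, Minsk, Sofia, Kigali, Milan]
Visit Tokyo; enqueue Cairo → queue [Vilnius, Dakar, Dubai, Bogota, Minsk, Sofia, Kigali, Milan, Cairo]
Visit Vilnius; enqueue Lagos → queue [Dakar, Dubai, Bogota, Minsk, Sofia, Kigali, Milan, Cairo, Lagos]
Visit Dakar → queue [Dubai, Bogota, Minsk, Sofia, Kigali, Milan, Cairo, Lagos]
Visit Dubai → queue [Bogota, Minsk, Sofia, Kigali, Milan, Cairo, Lagos]
Visit Bogota → queue [Minsk, Sofia, Kigali, Milan, Cairo, Lagos]
Visit Minsk → queue [Sofia, Kigali, Milan, Cairo, Lagos]
Visit Sofia → queue [Kigali, Milan, Cairo, Lagos]
Visit Kigali → queue [Milan, Cairo, Lagos]
Visit Milan → queue [Cairo, Lagos]
Visit Cairo → queue [Lagos]
Visit Lagos → queue []

Visit order: Accra, Bern, Manila, Porto, Quito, Tokyo, Vilnius, Dakar, Dubai, Bogota, Minsk, Sofia, Kigali, Milan, Cairo, Lagos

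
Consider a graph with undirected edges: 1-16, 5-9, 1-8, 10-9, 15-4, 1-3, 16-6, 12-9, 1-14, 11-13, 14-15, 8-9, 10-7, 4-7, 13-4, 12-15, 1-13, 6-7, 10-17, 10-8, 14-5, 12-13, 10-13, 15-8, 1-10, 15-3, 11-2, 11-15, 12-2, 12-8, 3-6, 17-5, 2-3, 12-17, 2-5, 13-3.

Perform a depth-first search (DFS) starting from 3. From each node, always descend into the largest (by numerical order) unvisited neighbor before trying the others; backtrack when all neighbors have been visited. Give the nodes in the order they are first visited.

Visit 3
3 → 15
15 → 14
14 → 5
5 → 17
17 → 12
12 → 13
13 → 11
11 → 2
13 → 10
10 → 9
9 → 8
8 → 1
1 → 16
16 → 6
6 → 7
7 → 4

3 -> 15 -> 14 -> 5 -> 17 -> 12 -> 13 -> 11 -> 2 -> 10 -> 9 -> 8 -> 1 -> 16 -> 6 -> 7 -> 4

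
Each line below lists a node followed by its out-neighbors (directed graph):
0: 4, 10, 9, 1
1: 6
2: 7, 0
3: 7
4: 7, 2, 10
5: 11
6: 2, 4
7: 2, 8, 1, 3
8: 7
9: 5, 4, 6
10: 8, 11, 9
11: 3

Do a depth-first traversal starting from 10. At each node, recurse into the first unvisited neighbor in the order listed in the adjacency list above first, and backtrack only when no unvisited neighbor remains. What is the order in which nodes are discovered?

Visit 10
10 → 8
8 → 7
7 → 2
2 → 0
0 → 4
0 → 9
9 → 5
5 → 11
11 → 3
9 → 6
0 → 1

10 → 8 → 7 → 2 → 0 → 4 → 9 → 5 → 11 → 3 → 6 → 1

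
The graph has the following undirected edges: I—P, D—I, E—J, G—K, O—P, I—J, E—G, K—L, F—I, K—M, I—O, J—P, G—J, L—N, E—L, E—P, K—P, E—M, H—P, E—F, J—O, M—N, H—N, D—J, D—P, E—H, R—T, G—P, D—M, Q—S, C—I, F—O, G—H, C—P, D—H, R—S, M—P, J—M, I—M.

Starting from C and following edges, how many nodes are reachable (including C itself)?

14

BFS from C visits: C, I, P, D, F, J, M, O, E, G, H, K, N, L
Reachable nodes: 14 of 18 total.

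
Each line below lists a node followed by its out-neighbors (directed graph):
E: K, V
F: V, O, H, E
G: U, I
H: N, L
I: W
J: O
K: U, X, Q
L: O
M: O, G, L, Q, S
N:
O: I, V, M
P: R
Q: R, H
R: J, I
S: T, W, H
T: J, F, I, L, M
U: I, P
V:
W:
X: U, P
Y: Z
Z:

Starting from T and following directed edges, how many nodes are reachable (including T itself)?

BFS from T visits: T, F, I, J, L, M, E, H, O, V, W, G, Q, S, K, N, U, R, X, P
Reachable nodes: 20 of 22 total.

20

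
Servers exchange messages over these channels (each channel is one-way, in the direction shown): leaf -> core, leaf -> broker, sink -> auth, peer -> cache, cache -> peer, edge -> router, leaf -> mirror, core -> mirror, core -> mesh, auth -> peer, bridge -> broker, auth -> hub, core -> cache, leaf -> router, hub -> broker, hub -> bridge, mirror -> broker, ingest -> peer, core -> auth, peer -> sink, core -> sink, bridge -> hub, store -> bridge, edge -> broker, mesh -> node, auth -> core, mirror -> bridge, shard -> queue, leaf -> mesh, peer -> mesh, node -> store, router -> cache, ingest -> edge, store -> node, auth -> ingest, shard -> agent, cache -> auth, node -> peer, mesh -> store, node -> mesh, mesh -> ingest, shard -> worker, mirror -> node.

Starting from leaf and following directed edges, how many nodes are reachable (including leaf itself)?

16

BFS from leaf visits: leaf, broker, core, mesh, mirror, router, auth, cache, sink, ingest, node, store, bridge, hub, peer, edge
Reachable nodes: 16 of 20 total.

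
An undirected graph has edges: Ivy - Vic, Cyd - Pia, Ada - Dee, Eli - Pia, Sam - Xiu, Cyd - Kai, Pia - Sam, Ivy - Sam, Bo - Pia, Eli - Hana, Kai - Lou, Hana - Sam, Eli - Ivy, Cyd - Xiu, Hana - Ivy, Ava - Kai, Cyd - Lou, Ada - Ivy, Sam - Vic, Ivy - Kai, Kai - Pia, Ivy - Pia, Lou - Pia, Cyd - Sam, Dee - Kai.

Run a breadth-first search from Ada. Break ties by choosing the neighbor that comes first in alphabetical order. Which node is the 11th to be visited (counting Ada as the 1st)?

Visit Ada; enqueue Dee, Ivy → queue [Dee, Ivy]
Visit Dee; enqueue Kai → queue [Ivy, Kai]
Visit Ivy; enqueue Eli, Hana, Pia, Sam, Vic → queue [Kai, Eli, Hana, Pia, Sam, Vic]
Visit Kai; enqueue Ava, Cyd, Lou → queue [Eli, Hana, Pia, Sam, Vic, Ava, Cyd, Lou]
Visit Eli → queue [Hana, Pia, Sam, Vic, Ava, Cyd, Lou]
Visit Hana → queue [Pia, Sam, Vic, Ava, Cyd, Lou]
Visit Pia; enqueue Bo → queue [Sam, Vic, Ava, Cyd, Lou, Bo]
Visit Sam; enqueue Xiu → queue [Vic, Ava, Cyd, Lou, Bo, Xiu]
Visit Vic → queue [Ava, Cyd, Lou, Bo, Xiu]
Visit Ava → queue [Cyd, Lou, Bo, Xiu]
Visit Cyd → queue [Lou, Bo, Xiu]
Visit Lou → queue [Bo, Xiu]
Visit Bo → queue [Xiu]
Visit Xiu → queue []

Visit order: Ada, Dee, Ivy, Kai, Eli, Hana, Pia, Sam, Vic, Ava, Cyd, Lou, Bo, Xiu

Cyd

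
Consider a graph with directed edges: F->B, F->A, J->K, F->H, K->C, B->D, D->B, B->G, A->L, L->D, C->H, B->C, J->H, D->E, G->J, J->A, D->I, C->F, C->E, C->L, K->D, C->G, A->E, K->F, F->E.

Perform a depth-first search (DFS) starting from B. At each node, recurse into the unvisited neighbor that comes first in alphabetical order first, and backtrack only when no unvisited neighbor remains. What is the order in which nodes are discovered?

B, C, E, F, A, L, D, I, H, G, J, K

Visit B
B → C
C → E
C → F
F → A
A → L
L → D
D → I
F → H
C → G
G → J
J → K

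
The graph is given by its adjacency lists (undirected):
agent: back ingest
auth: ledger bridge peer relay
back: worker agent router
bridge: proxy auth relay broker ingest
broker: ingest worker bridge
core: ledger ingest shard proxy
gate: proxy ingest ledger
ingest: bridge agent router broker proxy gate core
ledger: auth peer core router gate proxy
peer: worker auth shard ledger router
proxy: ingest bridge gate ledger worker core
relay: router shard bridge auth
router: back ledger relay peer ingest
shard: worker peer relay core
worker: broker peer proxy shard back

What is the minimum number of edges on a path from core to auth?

Level 0: core
Level 1: ingest, ledger, proxy, shard
Level 2: agent, auth, bridge, broker, gate, peer, relay, router, worker
Level 3: back
auth first appears at level 2.

2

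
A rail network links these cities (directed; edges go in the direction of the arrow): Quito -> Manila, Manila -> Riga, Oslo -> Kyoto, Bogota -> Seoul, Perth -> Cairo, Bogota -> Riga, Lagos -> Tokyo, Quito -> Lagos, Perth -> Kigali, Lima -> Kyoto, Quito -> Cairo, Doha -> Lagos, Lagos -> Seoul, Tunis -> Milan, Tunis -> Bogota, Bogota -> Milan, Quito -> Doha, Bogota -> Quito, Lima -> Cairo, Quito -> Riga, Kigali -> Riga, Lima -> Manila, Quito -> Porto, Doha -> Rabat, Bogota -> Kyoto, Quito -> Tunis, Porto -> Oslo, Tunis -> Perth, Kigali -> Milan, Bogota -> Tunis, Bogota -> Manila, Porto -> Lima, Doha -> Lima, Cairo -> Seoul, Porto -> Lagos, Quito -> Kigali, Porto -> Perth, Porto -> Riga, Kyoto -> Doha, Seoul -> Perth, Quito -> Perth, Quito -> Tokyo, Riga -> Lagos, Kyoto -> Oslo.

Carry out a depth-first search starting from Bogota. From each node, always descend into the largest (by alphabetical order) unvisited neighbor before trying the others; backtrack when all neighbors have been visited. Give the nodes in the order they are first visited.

Bogota → Tunis → Perth → Kigali → Riga → Lagos → Tokyo → Seoul → Milan → Cairo → Quito → Porto → Oslo → Kyoto → Doha → Rabat → Lima → Manila

Visit Bogota
Bogota → Tunis
Tunis → Perth
Perth → Kigali
Kigali → Riga
Riga → Lagos
Lagos → Tokyo
Lagos → Seoul
Kigali → Milan
Perth → Cairo
Bogota → Quito
Quito → Porto
Porto → Oslo
Oslo → Kyoto
Kyoto → Doha
Doha → Rabat
Doha → Lima
Lima → Manila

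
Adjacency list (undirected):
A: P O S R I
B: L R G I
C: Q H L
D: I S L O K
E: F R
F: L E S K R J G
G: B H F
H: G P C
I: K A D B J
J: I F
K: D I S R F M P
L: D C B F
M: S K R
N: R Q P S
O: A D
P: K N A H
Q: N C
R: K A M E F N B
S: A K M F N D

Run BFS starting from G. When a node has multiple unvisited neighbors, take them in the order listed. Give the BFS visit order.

G, B, H, F, L, R, I, P, C, E, S, K, J, D, A, M, N, Q, O

Visit G; enqueue B, H, F → queue [B, H, F]
Visit B; enqueue L, R, I → queue [H, F, L, R, I]
Visit H; enqueue P, C → queue [F, L, R, I, P, C]
Visit F; enqueue E, S, K, J → queue [L, R, I, P, C, E, S, K, J]
Visit L; enqueue D → queue [R, I, P, C, E, S, K, J, D]
Visit R; enqueue A, M, N → queue [I, P, C, E, S, K, J, D, A, M, N]
Visit I → queue [P, C, E, S, K, J, D, A, M, N]
Visit P → queue [C, E, S, K, J, D, A, M, N]
Visit C; enqueue Q → queue [E, S, K, J, D, A, M, N, Q]
Visit E → queue [S, K, J, D, A, M, N, Q]
Visit S → queue [K, J, D, A, M, N, Q]
Visit K → queue [J, D, A, M, N, Q]
Visit J → queue [D, A, M, N, Q]
Visit D; enqueue O → queue [A, M, N, Q, O]
Visit A → queue [M, N, Q, O]
Visit M → queue [N, Q, O]
Visit N → queue [Q, O]
Visit Q → queue [O]
Visit O → queue []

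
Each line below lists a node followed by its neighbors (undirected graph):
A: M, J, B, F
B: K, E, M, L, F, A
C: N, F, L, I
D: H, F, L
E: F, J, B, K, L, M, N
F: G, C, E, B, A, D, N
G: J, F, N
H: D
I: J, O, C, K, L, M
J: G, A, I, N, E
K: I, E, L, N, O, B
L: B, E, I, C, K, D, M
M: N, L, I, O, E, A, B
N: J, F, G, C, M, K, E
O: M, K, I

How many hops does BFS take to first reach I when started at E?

2

Level 0: E
Level 1: B, F, J, K, L, M, N
Level 2: A, C, D, G, I, O
Level 3: H
I first appears at level 2.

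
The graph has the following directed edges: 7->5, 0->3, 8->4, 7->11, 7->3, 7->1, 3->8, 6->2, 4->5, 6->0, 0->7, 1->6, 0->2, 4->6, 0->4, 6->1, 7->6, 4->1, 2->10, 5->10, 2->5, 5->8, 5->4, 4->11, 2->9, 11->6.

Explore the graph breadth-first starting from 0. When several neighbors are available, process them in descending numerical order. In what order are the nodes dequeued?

Visit 0; enqueue 7, 4, 3, 2 → queue [7, 4, 3, 2]
Visit 7; enqueue 11, 6, 5, 1 → queue [4, 3, 2, 11, 6, 5, 1]
Visit 4 → queue [3, 2, 11, 6, 5, 1]
Visit 3; enqueue 8 → queue [2, 11, 6, 5, 1, 8]
Visit 2; enqueue 10, 9 → queue [11, 6, 5, 1, 8, 10, 9]
Visit 11 → queue [6, 5, 1, 8, 10, 9]
Visit 6 → queue [5, 1, 8, 10, 9]
Visit 5 → queue [1, 8, 10, 9]
Visit 1 → queue [8, 10, 9]
Visit 8 → queue [10, 9]
Visit 10 → queue [9]
Visit 9 → queue []

0 → 7 → 4 → 3 → 2 → 11 → 6 → 5 → 1 → 8 → 10 → 9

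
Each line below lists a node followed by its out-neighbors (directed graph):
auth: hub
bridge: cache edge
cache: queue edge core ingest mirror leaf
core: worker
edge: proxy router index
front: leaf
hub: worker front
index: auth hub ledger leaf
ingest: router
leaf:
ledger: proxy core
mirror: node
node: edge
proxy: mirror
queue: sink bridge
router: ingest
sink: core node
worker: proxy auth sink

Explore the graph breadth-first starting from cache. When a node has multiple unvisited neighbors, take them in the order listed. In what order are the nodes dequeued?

cache → queue → edge → core → ingest → mirror → leaf → sink → bridge → proxy → router → index → worker → node → auth → hub → ledger → front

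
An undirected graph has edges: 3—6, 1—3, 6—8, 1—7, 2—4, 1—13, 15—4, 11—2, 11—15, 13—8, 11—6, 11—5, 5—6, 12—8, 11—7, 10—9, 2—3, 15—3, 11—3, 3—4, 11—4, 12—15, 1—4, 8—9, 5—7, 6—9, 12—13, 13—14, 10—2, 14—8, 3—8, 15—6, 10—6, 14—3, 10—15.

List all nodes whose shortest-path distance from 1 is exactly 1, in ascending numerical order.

3, 4, 7, 13

Level 0: 1
Level 1: 3, 4, 7, 13
Level 2: 2, 5, 6, 8, 11, 12, 14, 15
Level 3: 9, 10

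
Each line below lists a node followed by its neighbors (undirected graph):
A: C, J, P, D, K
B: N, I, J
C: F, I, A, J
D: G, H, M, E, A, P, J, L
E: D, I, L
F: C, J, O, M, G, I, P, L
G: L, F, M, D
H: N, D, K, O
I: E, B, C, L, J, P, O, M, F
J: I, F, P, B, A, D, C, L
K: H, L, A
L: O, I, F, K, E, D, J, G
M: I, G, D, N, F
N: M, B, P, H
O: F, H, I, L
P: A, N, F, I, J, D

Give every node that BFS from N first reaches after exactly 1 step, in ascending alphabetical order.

Level 0: N
Level 1: B, H, M, P
Level 2: A, D, F, G, I, J, K, O
Level 3: C, E, L

B, H, M, P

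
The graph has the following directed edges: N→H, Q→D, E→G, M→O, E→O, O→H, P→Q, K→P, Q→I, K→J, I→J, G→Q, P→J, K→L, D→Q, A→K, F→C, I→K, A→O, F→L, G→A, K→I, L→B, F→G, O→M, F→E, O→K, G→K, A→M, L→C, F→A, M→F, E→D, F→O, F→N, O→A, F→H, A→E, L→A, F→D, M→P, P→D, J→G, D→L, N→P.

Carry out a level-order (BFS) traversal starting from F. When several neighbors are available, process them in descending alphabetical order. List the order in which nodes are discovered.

F, O, N, L, H, G, E, D, C, A, M, K, P, B, Q, J, I

Visit F; enqueue O, N, L, H, G, E, D, C, A → queue [O, N, L, H, G, E, D, C, A]
Visit O; enqueue M, K → queue [N, L, H, G, E, D, C, A, M, K]
Visit N; enqueue P → queue [L, H, G, E, D, C, A, M, K, P]
Visit L; enqueue B → queue [H, G, E, D, C, A, M, K, P, B]
Visit H → queue [G, E, D, C, A, M, K, P, B]
Visit G; enqueue Q → queue [E, D, C, A, M, K, P, B, Q]
Visit E → queue [D, C, A, M, K, P, B, Q]
Visit D → queue [C, A, M, K, P, B, Q]
Visit C → queue [A, M, K, P, B, Q]
Visit A → queue [M, K, P, B, Q]
Visit M → queue [K, P, B, Q]
Visit K; enqueue J, I → queue [P, B, Q, J, I]
Visit P → queue [B, Q, J, I]
Visit B → queue [Q, J, I]
Visit Q → queue [J, I]
Visit J → queue [I]
Visit I → queue []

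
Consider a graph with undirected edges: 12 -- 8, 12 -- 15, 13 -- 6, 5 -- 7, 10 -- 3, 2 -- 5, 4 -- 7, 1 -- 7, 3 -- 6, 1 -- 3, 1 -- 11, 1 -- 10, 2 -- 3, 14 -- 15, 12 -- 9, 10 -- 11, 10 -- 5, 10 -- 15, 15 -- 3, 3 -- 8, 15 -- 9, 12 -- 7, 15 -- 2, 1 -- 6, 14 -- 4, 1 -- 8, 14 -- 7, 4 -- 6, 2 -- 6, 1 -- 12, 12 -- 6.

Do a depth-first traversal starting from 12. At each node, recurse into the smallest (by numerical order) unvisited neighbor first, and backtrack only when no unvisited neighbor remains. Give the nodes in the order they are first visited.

Visit 12
12 → 1
1 → 3
3 → 2
2 → 5
5 → 7
7 → 4
4 → 6
6 → 13
4 → 14
14 → 15
15 → 9
15 → 10
10 → 11
3 → 8

12, 1, 3, 2, 5, 7, 4, 6, 13, 14, 15, 9, 10, 11, 8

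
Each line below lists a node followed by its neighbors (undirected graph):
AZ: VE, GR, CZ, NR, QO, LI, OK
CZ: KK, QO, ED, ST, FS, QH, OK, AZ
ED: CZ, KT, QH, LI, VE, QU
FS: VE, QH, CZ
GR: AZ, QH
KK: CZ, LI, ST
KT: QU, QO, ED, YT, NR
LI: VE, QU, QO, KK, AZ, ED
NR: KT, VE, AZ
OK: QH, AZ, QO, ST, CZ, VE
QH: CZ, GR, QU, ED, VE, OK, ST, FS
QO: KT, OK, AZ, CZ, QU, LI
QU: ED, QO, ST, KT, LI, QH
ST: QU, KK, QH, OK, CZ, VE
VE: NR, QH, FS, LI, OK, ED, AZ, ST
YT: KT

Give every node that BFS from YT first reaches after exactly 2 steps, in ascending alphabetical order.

ED, NR, QO, QU

Level 0: YT
Level 1: KT
Level 2: ED, NR, QO, QU
Level 3: AZ, CZ, LI, OK, QH, ST, VE
Level 4: FS, GR, KK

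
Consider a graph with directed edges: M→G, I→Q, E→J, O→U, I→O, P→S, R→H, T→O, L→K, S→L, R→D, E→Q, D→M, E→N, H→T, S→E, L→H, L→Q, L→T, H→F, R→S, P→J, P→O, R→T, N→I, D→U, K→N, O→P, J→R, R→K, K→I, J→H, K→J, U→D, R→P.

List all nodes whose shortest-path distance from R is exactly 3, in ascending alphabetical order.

Level 0: R
Level 1: D, H, K, P, S, T
Level 2: E, F, I, J, L, M, N, O, U
Level 3: G, Q

G, Q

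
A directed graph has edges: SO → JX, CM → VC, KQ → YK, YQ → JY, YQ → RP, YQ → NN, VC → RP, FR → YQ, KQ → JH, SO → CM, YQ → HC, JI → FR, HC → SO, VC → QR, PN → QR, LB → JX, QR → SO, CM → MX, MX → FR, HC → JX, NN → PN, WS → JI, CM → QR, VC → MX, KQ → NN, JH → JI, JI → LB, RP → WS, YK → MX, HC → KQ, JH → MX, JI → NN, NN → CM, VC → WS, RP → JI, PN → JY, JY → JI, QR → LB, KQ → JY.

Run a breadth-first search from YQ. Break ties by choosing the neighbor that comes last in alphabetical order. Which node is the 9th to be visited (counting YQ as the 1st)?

Visit YQ; enqueue RP, NN, JY, HC → queue [RP, NN, JY, HC]
Visit RP; enqueue WS, JI → queue [NN, JY, HC, WS, JI]
Visit NN; enqueue PN, CM → queue [JY, HC, WS, JI, PN, CM]
Visit JY → queue [HC, WS, JI, PN, CM]
Visit HC; enqueue SO, KQ, JX → queue [WS, JI, PN, CM, SO, KQ, JX]
Visit WS → queue [JI, PN, CM, SO, KQ, JX]
Visit JI; enqueue LB, FR → queue [PN, CM, SO, KQ, JX, LB, FR]
Visit PN; enqueue QR → queue [CM, SO, KQ, JX, LB, FR, QR]
Visit CM; enqueue VC, MX → queue [SO, KQ, JX, LB, FR, QR, VC, MX]
Visit SO → queue [KQ, JX, LB, FR, QR, VC, MX]
Visit KQ; enqueue YK, JH → queue [JX, LB, FR, QR, VC, MX, YK, JH]
Visit JX → queue [LB, FR, QR, VC, MX, YK, JH]
Visit LB → queue [FR, QR, VC, MX, YK, JH]
Visit FR → queue [QR, VC, MX, YK, JH]
Visit QR → queue [VC, MX, YK, JH]
Visit VC → queue [MX, YK, JH]
Visit MX → queue [YK, JH]
Visit YK → queue [JH]
Visit JH → queue []

Visit order: YQ, RP, NN, JY, HC, WS, JI, PN, CM, SO, KQ, JX, LB, FR, QR, VC, MX, YK, JH

CM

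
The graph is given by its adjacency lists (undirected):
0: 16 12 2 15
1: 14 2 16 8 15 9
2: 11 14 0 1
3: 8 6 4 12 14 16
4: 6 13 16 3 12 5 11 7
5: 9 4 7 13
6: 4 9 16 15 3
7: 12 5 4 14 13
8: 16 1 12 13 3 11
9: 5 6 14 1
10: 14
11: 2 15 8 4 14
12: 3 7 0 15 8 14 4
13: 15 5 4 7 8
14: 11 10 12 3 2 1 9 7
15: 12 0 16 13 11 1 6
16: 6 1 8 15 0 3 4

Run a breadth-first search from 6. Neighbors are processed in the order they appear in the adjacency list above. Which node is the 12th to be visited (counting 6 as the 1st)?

14

Visit 6; enqueue 4, 9, 16, 15, 3 → queue [4, 9, 16, 15, 3]
Visit 4; enqueue 13, 12, 5, 11, 7 → queue [9, 16, 15, 3, 13, 12, 5, 11, 7]
Visit 9; enqueue 14, 1 → queue [16, 15, 3, 13, 12, 5, 11, 7, 14, 1]
Visit 16; enqueue 8, 0 → queue [15, 3, 13, 12, 5, 11, 7, 14, 1, 8, 0]
Visit 15 → queue [3, 13, 12, 5, 11, 7, 14, 1, 8, 0]
Visit 3 → queue [13, 12, 5, 11, 7, 14, 1, 8, 0]
Visit 13 → queue [12, 5, 11, 7, 14, 1, 8, 0]
Visit 12 → queue [5, 11, 7, 14, 1, 8, 0]
Visit 5 → queue [11, 7, 14, 1, 8, 0]
Visit 11; enqueue 2 → queue [7, 14, 1, 8, 0, 2]
Visit 7 → queue [14, 1, 8, 0, 2]
Visit 14; enqueue 10 → queue [1, 8, 0, 2, 10]
Visit 1 → queue [8, 0, 2, 10]
Visit 8 → queue [0, 2, 10]
Visit 0 → queue [2, 10]
Visit 2 → queue [10]
Visit 10 → queue []

Visit order: 6, 4, 9, 16, 15, 3, 13, 12, 5, 11, 7, 14, 1, 8, 0, 2, 10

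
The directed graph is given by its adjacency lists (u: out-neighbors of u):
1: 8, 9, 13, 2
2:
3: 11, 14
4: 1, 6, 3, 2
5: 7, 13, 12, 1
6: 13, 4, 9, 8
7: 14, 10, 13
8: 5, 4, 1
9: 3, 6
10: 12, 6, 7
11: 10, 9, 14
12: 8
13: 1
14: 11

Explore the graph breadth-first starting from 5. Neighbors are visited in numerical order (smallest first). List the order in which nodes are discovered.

5 1 7 12 13 2 8 9 10 14 4 3 6 11

Visit 5; enqueue 1, 7, 12, 13 → queue [1, 7, 12, 13]
Visit 1; enqueue 2, 8, 9 → queue [7, 12, 13, 2, 8, 9]
Visit 7; enqueue 10, 14 → queue [12, 13, 2, 8, 9, 10, 14]
Visit 12 → queue [13, 2, 8, 9, 10, 14]
Visit 13 → queue [2, 8, 9, 10, 14]
Visit 2 → queue [8, 9, 10, 14]
Visit 8; enqueue 4 → queue [9, 10, 14, 4]
Visit 9; enqueue 3, 6 → queue [10, 14, 4, 3, 6]
Visit 10 → queue [14, 4, 3, 6]
Visit 14; enqueue 11 → queue [4, 3, 6, 11]
Visit 4 → queue [3, 6, 11]
Visit 3 → queue [6, 11]
Visit 6 → queue [11]
Visit 11 → queue []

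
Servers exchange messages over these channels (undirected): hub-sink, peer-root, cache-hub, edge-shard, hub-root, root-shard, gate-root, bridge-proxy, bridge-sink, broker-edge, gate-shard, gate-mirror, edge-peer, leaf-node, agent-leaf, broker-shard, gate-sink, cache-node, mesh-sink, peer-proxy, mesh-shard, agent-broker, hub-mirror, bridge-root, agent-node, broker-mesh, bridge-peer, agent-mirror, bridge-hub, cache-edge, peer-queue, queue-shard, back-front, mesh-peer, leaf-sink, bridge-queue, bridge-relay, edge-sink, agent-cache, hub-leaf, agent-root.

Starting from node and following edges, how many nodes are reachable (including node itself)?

BFS from node visits: node, agent, cache, leaf, broker, mirror, root, edge, hub, sink, mesh, shard, gate, bridge, peer, queue, proxy, relay
Reachable nodes: 18 of 20 total.

18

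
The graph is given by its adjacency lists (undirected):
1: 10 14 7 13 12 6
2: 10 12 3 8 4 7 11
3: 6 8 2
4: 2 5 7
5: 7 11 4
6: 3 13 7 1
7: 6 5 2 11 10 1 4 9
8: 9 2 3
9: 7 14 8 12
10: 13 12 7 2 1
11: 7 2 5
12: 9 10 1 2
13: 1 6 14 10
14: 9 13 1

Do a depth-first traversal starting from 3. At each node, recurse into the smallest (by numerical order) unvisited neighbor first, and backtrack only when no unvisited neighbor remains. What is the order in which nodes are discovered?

Visit 3
3 → 2
2 → 4
4 → 5
5 → 7
7 → 1
1 → 6
6 → 13
13 → 10
10 → 12
12 → 9
9 → 8
9 → 14
7 → 11

3 -> 2 -> 4 -> 5 -> 7 -> 1 -> 6 -> 13 -> 10 -> 12 -> 9 -> 8 -> 14 -> 11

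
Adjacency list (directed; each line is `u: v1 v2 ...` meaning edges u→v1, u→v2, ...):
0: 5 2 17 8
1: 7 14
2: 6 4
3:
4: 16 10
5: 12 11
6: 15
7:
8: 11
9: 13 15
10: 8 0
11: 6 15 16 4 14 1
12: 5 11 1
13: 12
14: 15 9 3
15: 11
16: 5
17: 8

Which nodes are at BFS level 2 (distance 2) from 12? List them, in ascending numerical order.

Level 0: 12
Level 1: 1, 5, 11
Level 2: 4, 6, 7, 14, 15, 16
Level 3: 3, 9, 10
Level 4: 0, 8, 13
Level 5: 2, 17

4, 6, 7, 14, 15, 16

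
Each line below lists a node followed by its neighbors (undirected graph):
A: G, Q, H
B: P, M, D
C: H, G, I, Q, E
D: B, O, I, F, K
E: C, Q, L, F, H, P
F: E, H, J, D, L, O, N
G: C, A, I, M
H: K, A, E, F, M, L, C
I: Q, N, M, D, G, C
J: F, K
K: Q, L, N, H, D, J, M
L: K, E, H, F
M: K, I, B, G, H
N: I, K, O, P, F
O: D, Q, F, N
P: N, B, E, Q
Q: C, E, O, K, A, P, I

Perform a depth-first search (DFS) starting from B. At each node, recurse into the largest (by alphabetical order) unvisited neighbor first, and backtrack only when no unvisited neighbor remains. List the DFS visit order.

B, P, Q, O, N, K, M, I, G, C, H, L, F, J, E, D, A

Visit B
B → P
P → Q
Q → O
O → N
N → K
K → M
M → I
I → G
G → C
C → H
H → L
L → F
F → J
F → E
F → D
H → A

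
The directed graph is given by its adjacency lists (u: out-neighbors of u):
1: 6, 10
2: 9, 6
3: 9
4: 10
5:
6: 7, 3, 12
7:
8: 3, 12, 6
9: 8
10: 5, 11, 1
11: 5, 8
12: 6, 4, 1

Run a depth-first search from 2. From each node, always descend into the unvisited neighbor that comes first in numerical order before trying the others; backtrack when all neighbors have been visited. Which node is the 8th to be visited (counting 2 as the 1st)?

Visit 2
2 → 6
6 → 3
3 → 9
9 → 8
8 → 12
12 → 1
1 → 10
10 → 5
10 → 11
12 → 4
6 → 7

Visit order: 2, 6, 3, 9, 8, 12, 1, 10, 5, 11, 4, 7

10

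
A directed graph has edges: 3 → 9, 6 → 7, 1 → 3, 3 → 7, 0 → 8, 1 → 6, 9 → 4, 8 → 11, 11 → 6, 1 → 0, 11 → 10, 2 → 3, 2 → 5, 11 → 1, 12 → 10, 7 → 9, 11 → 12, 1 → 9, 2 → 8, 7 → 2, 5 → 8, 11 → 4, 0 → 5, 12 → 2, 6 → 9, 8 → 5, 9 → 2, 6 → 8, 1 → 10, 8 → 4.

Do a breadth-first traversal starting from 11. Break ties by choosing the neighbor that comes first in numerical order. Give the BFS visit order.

11 1 4 6 10 12 0 3 9 7 8 2 5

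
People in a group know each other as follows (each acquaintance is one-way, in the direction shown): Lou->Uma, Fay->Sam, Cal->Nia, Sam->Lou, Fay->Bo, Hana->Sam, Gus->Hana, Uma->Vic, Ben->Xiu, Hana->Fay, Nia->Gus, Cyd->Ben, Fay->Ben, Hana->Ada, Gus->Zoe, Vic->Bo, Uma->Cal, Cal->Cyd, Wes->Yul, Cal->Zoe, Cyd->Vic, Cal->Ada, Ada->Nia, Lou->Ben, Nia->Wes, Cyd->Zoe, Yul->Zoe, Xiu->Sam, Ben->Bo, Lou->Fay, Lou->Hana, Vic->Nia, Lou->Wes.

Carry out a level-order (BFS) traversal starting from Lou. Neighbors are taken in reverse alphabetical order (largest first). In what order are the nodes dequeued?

Lou, Wes, Uma, Hana, Fay, Ben, Yul, Vic, Cal, Sam, Ada, Bo, Xiu, Zoe, Nia, Cyd, Gus

Visit Lou; enqueue Wes, Uma, Hana, Fay, Ben → queue [Wes, Uma, Hana, Fay, Ben]
Visit Wes; enqueue Yul → queue [Uma, Hana, Fay, Ben, Yul]
Visit Uma; enqueue Vic, Cal → queue [Hana, Fay, Ben, Yul, Vic, Cal]
Visit Hana; enqueue Sam, Ada → queue [Fay, Ben, Yul, Vic, Cal, Sam, Ada]
Visit Fay; enqueue Bo → queue [Ben, Yul, Vic, Cal, Sam, Ada, Bo]
Visit Ben; enqueue Xiu → queue [Yul, Vic, Cal, Sam, Ada, Bo, Xiu]
Visit Yul; enqueue Zoe → queue [Vic, Cal, Sam, Ada, Bo, Xiu, Zoe]
Visit Vic; enqueue Nia → queue [Cal, Sam, Ada, Bo, Xiu, Zoe, Nia]
Visit Cal; enqueue Cyd → queue [Sam, Ada, Bo, Xiu, Zoe, Nia, Cyd]
Visit Sam → queue [Ada, Bo, Xiu, Zoe, Nia, Cyd]
Visit Ada → queue [Bo, Xiu, Zoe, Nia, Cyd]
Visit Bo → queue [Xiu, Zoe, Nia, Cyd]
Visit Xiu → queue [Zoe, Nia, Cyd]
Visit Zoe → queue [Nia, Cyd]
Visit Nia; enqueue Gus → queue [Cyd, Gus]
Visit Cyd → queue [Gus]
Visit Gus → queue []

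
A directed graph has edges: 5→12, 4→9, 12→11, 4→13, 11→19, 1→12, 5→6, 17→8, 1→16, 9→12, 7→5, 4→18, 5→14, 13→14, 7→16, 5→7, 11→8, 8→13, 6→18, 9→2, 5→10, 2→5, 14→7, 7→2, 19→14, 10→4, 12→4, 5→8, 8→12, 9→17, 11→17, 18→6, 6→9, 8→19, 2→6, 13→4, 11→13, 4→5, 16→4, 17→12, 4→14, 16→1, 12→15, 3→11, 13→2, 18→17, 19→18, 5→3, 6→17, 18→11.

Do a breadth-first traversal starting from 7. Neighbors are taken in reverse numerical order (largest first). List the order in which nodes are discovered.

Visit 7; enqueue 16, 5, 2 → queue [16, 5, 2]
Visit 16; enqueue 4, 1 → queue [5, 2, 4, 1]
Visit 5; enqueue 14, 12, 10, 8, 6, 3 → queue [2, 4, 1, 14, 12, 10, 8, 6, 3]
Visit 2 → queue [4, 1, 14, 12, 10, 8, 6, 3]
Visit 4; enqueue 18, 13, 9 → queue [1, 14, 12, 10, 8, 6, 3, 18, 13, 9]
Visit 1 → queue [14, 12, 10, 8, 6, 3, 18, 13, 9]
Visit 14 → queue [12, 10, 8, 6, 3, 18, 13, 9]
Visit 12; enqueue 15, 11 → queue [10, 8, 6, 3, 18, 13, 9, 15, 11]
Visit 10 → queue [8, 6, 3, 18, 13, 9, 15, 11]
Visit 8; enqueue 19 → queue [6, 3, 18, 13, 9, 15, 11, 19]
Visit 6; enqueue 17 → queue [3, 18, 13, 9, 15, 11, 19, 17]
Visit 3 → queue [18, 13, 9, 15, 11, 19, 17]
Visit 18 → queue [13, 9, 15, 11, 19, 17]
Visit 13 → queue [9, 15, 11, 19, 17]
Visit 9 → queue [15, 11, 19, 17]
Visit 15 → queue [11, 19, 17]
Visit 11 → queue [19, 17]
Visit 19 → queue [17]
Visit 17 → queue []

7 16 5 2 4 1 14 12 10 8 6 3 18 13 9 15 11 19 17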